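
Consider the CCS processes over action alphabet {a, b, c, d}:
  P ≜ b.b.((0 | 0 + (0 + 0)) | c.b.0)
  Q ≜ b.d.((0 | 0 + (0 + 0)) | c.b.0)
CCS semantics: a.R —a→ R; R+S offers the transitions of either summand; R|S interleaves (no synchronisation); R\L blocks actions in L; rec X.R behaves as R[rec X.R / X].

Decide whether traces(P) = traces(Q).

traces(P) ≠ traces(Q) — witness ⟨bb⟩

Reachable graph of P (5 states):
  m0 = b.b.((0 | 0 + (0 + 0)) | c.b.0) has moves -b-> m1
  m1 = b.((0 | 0 + (0 + 0)) | c.b.0) has moves -b-> m2
  m2 = (0 | 0 + (0 + 0)) | c.b.0 has moves -c-> m3
  m3 = (0 | 0 + (0 + 0)) | b.0 has moves -b-> m4
  m4 = (0 | 0 + (0 + 0)) | 0 has moves ·
Reachable graph of Q (5 states):
  n0 = b.d.((0 | 0 + (0 + 0)) | c.b.0) has moves -b-> n1
  n1 = d.((0 | 0 + (0 + 0)) | c.b.0) has moves -d-> n2
  n2 = (0 | 0 + (0 + 0)) | c.b.0 has moves -c-> n3
  n3 = (0 | 0 + (0 + 0)) | b.0 has moves -b-> n4
  n4 = (0 | 0 + (0 + 0)) | 0 has moves ·
Executing bb from P (initial set {m0}):
  step 1 (b): {m1}
  step 2 (b): {m2}
  — P admits the full trace.
Executing bb from Q (initial set {n0}):
  step 1 (b): {n1}
  step 2 (b): ∅  — Q cannot continue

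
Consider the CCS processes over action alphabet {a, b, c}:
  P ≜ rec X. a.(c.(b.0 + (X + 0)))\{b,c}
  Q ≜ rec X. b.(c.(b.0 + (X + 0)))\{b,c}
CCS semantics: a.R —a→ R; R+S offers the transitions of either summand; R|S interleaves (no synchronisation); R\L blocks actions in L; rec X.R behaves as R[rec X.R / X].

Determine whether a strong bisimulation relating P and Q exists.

Reachable graph of P (2 states):
  u0 = rec X. a.(c.(b.0 + (X + 0)))\{b,c} → -a-> u1
  u1 = (c.(b.0 + ((rec X. a.(c.(b.0 + (X + 0)))\{b,c}) + 0)))\{b,c} → deadlocked
Reachable graph of Q (2 states):
  v0 = rec X. b.(c.(b.0 + (X + 0)))\{b,c} → -b-> v1
  v1 = (c.(b.0 + ((rec X. b.(c.(b.0 + (X + 0)))\{b,c}) + 0)))\{b,c} → deadlocked
Coarsest stable partition (strong bisimilarity classes):
  B0 = {u0}
  B1 = {u1, v1}
  B2 = {v0}
u0 ∈ B0, v0 ∈ B2 → different blocks

not bisimilar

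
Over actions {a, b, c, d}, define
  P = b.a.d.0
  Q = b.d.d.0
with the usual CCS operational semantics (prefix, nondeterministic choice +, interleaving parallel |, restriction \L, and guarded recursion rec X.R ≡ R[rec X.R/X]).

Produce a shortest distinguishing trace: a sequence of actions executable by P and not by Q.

ba

P's transition system — 4 states:
  s0 = b.a.d.0 :: =b=> s1
  s1 = a.d.0 :: =a=> s2
  s2 = d.0 :: =d=> s3
  s3 = 0 :: ∅
Q's transition system — 4 states:
  t0 = b.d.d.0 :: =b=> t1
  t1 = d.d.0 :: =d=> t2
  t2 = d.0 :: =d=> t3
  t3 = 0 :: ∅
Run σ = ⟨ba⟩ on P: start {s0}
  after b @ step 1: {s1}
  after a @ step 2: {s2}
  ✓ P
Run σ = ⟨ba⟩ on Q: start {t0}
  after b @ step 1: {t1}
  after a @ step 2: no successor for Q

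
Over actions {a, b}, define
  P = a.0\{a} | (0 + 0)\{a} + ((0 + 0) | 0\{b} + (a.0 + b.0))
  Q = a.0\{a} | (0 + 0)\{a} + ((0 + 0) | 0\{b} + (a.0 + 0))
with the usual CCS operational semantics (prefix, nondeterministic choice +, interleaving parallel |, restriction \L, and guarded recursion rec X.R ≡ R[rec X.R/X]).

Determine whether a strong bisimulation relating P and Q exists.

P ≁ Q

LTS(P): 3 reachable states
  s0 = a.0\{a} | (0 + 0)\{a} + ((0 + 0) | 0\{b} + (a.0 + b.0)) :: ··a··> s1, ··a··> s2, ··b··> s1
  s1 = 0 :: stopped
  s2 = 0\{a} | (0 + 0)\{a} :: stopped
LTS(Q): 3 reachable states
  t0 = a.0\{a} | (0 + 0)\{a} + ((0 + 0) | 0\{b} + (a.0 + 0)) :: ··a··> t1, ··a··> t2
  t1 = 0 :: stopped
  t2 = 0\{a} | (0 + 0)\{a} :: stopped
Coarsest stable partition (strong bisimilarity classes):
  B0 = {s0}
  B1 = {s1, s2, t1, t2}
  B2 = {t0}
s0 ∈ B0, t0 ∈ B2 → different blocks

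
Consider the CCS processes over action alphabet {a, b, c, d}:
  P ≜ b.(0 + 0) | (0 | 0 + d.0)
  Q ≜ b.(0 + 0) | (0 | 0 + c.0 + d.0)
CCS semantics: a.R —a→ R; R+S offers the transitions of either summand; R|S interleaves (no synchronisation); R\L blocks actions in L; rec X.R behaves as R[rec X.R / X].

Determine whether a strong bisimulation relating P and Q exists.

Reachable graph of P (4 states):
  m0 = b.(0 + 0) | (0 | 0 + d.0) has moves —b→ m1, —d→ m2
  m1 = (0 + 0) | (0 | 0 + d.0) has moves —d→ m3
  m2 = b.(0 + 0) | 0 has moves —b→ m3
  m3 = (0 + 0) | 0 has moves stopped
Reachable graph of Q (4 states):
  n0 = b.(0 + 0) | (0 | 0 + c.0 + d.0) has moves —b→ n1, —c→ n2, —d→ n2
  n1 = (0 + 0) | (0 | 0 + c.0 + d.0) has moves —c→ n3, —d→ n3
  n2 = b.(0 + 0) | 0 has moves —b→ n3
  n3 = (0 + 0) | 0 has moves stopped
Partition-refinement fixed point:
  B0 = {m0}
  B1 = {m1}
  B2 = {m3, n3}
  B3 = {m2, n2}
  B4 = {n0}
  B5 = {n1}
m0 ∈ B0, n0 ∈ B4 → different blocks

not bisimilar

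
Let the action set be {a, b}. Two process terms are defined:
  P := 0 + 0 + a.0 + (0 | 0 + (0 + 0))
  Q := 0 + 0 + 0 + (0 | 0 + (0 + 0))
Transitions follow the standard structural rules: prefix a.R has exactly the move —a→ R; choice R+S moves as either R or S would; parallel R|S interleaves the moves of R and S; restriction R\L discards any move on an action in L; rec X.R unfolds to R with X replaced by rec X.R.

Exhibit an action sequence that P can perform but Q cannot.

a

P's transition system — 2 states:
  s0 = 0 + 0 + a.0 + (0 | 0 + (0 + 0)) ⊢ --a--▸ s1
  s1 = 0 ⊢ deadlocked
Q's transition system — 1 states:
  t0 = 0 + 0 + 0 + (0 | 0 + (0 + 0)) ⊢ deadlocked
Trace ⟨a⟩ through P, begin at {s0}:
  [1] a ⇒ {s1}
  ✓ P
Trace ⟨a⟩ through Q, begin at {t0}:
  [1] a ⇒ ∅  — Q cannot continue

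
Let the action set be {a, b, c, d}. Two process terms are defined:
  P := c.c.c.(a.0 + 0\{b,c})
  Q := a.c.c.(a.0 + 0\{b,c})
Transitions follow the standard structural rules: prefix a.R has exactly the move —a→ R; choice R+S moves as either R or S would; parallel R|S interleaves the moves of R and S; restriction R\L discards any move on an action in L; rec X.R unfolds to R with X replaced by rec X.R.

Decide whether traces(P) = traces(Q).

NO — witness ⟨c⟩

LTS(P): 5 reachable states
  m0 = c.c.c.(a.0 + 0\{b,c}) :: --c--▸ m1
  m1 = c.c.(a.0 + 0\{b,c}) :: --c--▸ m2
  m2 = c.(a.0 + 0\{b,c}) :: --c--▸ m3
  m3 = a.0 + 0\{b,c} :: --a--▸ m4
  m4 = 0 :: (no moves)
LTS(Q): 5 reachable states
  n0 = a.c.c.(a.0 + 0\{b,c}) :: --a--▸ n1
  n1 = c.c.(a.0 + 0\{b,c}) :: --c--▸ n2
  n2 = c.(a.0 + 0\{b,c}) :: --c--▸ n3
  n3 = a.0 + 0\{b,c} :: --a--▸ n4
  n4 = 0 :: (no moves)
Run σ = ⟨c⟩ on P: start {m0}
  step 1 (c): {m1}
  ✓ P
Run σ = ⟨c⟩ on Q: start {n0}
  step 1 (c): ∅  — Q cannot continue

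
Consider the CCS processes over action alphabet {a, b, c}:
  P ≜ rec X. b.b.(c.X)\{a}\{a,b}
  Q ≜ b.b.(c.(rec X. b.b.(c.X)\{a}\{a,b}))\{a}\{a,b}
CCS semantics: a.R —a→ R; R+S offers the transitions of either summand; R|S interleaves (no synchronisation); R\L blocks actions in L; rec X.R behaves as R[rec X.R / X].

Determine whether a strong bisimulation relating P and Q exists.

P ~ Q

P's transition system — 4 states:
  p0 = rec X. b.b.(c.X)\{a}\{a,b} :: -b-> p1
  p1 = b.(c.(rec X. b.b.(c.X)\{a}\{a,b}))\{a}\{a,b} :: -b-> p2
  p2 = (c.(rec X. b.b.(c.X)\{a}\{a,b}))\{a}\{a,b} :: -c-> p3
  p3 = (rec X. b.b.(c.X)\{a}\{a,b})\{a}\{a,b} :: stopped
Q's transition system — 4 states:
  q0 = b.b.(c.(rec X. b.b.(c.X)\{a}\{a,b}))\{a}\{a,b} :: -b-> q1
  q1 = b.(c.(rec X. b.b.(c.X)\{a}\{a,b}))\{a}\{a,b} :: -b-> q2
  q2 = (c.(rec X. b.b.(c.X)\{a}\{a,b}))\{a}\{a,b} :: -c-> q3
  q3 = (rec X. b.b.(c.X)\{a}\{a,b})\{a}\{a,b} :: stopped
Partition-refinement fixed point:
  B0 = {p0, q0}
  B1 = {p1, q1}
  B2 = {p2, q2}
  B3 = {p3, q3}
p0 ∈ B0, q0 ∈ B0 → same block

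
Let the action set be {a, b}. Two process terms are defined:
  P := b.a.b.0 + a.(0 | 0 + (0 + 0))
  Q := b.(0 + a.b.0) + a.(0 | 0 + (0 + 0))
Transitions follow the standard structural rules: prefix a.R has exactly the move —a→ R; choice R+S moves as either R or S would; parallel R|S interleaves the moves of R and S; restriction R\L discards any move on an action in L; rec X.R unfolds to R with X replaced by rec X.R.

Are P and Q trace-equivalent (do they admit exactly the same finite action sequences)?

LTS(P): 5 reachable states
  p0 = b.a.b.0 + a.(0 | 0 + (0 + 0)) :: —a→ p1, —b→ p2
  p1 = 0 | 0 + (0 + 0) :: ∅
  p2 = a.b.0 :: —a→ p3
  p3 = b.0 :: —b→ p4
  p4 = 0 :: ∅
LTS(Q): 5 reachable states
  q0 = b.(0 + a.b.0) + a.(0 | 0 + (0 + 0)) :: —a→ q1, —b→ q2
  q1 = 0 | 0 + (0 + 0) :: ∅
  q2 = 0 + a.b.0 :: —a→ q3
  q3 = b.0 :: —b→ q4
  q4 = 0 :: ∅
Bisimilarity quotient blocks:
  B0 = {p0, q0}
  B1 = {p1, p4, q1, q4}
  B2 = {p2, q2}
  B3 = {p3, q3}
p0 ∈ B0, q0 ∈ B0 → same block
Bisimilar ⇒ trace-equivalent.

YES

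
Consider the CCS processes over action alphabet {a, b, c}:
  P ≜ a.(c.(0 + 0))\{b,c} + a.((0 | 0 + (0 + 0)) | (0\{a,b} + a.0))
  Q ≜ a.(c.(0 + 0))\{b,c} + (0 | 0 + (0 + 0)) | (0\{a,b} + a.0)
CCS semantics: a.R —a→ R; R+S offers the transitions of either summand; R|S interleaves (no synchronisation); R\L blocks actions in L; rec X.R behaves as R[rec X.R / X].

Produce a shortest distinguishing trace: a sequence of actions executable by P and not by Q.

LTS(P): 4 reachable states
  u0 = a.(c.(0 + 0))\{b,c} + a.((0 | 0 + (0 + 0)) | (0\{a,b} + a.0)) | =a=> u1, =a=> u2
  u1 = (0 | 0 + (0 + 0)) | (0\{a,b} + a.0) | =a=> u3
  u2 = (c.(0 + 0))\{b,c} | ·
  u3 = (0 | 0 + (0 + 0)) | 0 | ·
LTS(Q): 3 reachable states
  v0 = a.(c.(0 + 0))\{b,c} + (0 | 0 + (0 + 0)) | (0\{a,b} + a.0) | =a=> v1, =a=> v2
  v1 = (0 | 0 + (0 + 0)) | 0 | ·
  v2 = (c.(0 + 0))\{b,c} | ·
Trace ⟨aa⟩ through P, begin at {u0}:
  after a @ step 1: {u1, u2}
  after a @ step 2: {u3}
  P completes σ.
Trace ⟨aa⟩ through Q, begin at {v0}:
  after a @ step 1: {v1, v2}
  after a @ step 2: ∅  — Q cannot continue

aa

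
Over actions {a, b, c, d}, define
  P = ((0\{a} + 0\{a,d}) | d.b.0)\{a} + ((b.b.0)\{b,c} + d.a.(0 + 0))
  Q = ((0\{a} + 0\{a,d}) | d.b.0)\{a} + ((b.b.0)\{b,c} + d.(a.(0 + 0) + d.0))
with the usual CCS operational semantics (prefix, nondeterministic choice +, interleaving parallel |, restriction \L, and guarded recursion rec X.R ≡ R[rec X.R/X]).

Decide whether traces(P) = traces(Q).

NO — witness ⟨dd⟩

LTS(P): 5 reachable states
  p0 = ((0\{a} + 0\{a,d}) | d.b.0)\{a} + ((b.b.0)\{b,c} + d.a.(0 + 0)) :: ··d··> p1, ··d··> p2
  p1 = ((0\{a} + 0\{a,d}) | b.0)\{a} :: ··b··> p3
  p2 = a.(0 + 0) :: ··a··> p4
  p3 = ((0\{a} + 0\{a,d}) | 0)\{a} :: stopped
  p4 = 0 + 0 :: stopped
LTS(Q): 6 reachable states
  q0 = ((0\{a} + 0\{a,d}) | d.b.0)\{a} + ((b.b.0)\{b,c} + d.(a.(0 + 0) + d.0)) :: ··d··> q1, ··d··> q2
  q1 = ((0\{a} + 0\{a,d}) | b.0)\{a} :: ··b··> q3
  q2 = a.(0 + 0) + d.0 :: ··a··> q4, ··d··> q5
  q3 = ((0\{a} + 0\{a,d}) | 0)\{a} :: stopped
  q4 = 0 + 0 :: stopped
  q5 = 0 :: stopped
Trace ⟨dd⟩ through Q, begin at {q0}:
  step 1 (d): {q1, q2}
  step 2 (d): {q5}
  Q completes σ.
Trace ⟨dd⟩ through P, begin at {p0}:
  step 1 (d): {p1, p2}
  step 2 (d): ∅ (P stuck)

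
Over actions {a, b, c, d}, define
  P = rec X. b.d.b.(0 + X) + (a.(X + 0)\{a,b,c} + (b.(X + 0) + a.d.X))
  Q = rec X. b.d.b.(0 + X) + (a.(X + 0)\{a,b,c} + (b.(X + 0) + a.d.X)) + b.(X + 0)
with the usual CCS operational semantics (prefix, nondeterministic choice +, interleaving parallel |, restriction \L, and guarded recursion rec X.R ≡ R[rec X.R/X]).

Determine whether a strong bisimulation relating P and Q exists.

bisimilar

LTS(P): 7 reachable states
  u0 = rec X. b.d.b.(0 + X) + (a.(X + 0)\{a,b,c} + (b.(X + 0) + a.d.X)) | =a=> u1, =a=> u2, =b=> u3, =b=> u4
  u1 = ((rec X. b.d.b.(0 + X) + (a.(X + 0)\{a,b,c} + (b.(X + 0) + a.d.X))) + 0)\{a,b,c} | deadlocked
  u2 = d.(rec X. b.d.b.(0 + X) + (a.(X + 0)\{a,b,c} + (b.(X + 0) + a.d.X))) | =d=> u0
  u3 = (rec X. b.d.b.(0 + X) + (a.(X + 0)\{a,b,c} + (b.(X + 0) + a.d.X))) + 0 | =a=> u1, =a=> u2, =b=> u3, =b=> u4
  u4 = d.b.(0 + (rec X. b.d.b.(0 + X) + (a.(X + 0)\{a,b,c} + (b.(X + 0) + a.d.X)))) | =d=> u5
  u5 = b.(0 + (rec X. b.d.b.(0 + X) + (a.(X + 0)\{a,b,c} + (b.(X + 0) + a.d.X)))) | =b=> u6
  u6 = 0 + (rec X. b.d.b.(0 + X) + (a.(X + 0)\{a,b,c} + (b.(X + 0) + a.d.X))) | =a=> u1, =a=> u2, =b=> u3, =b=> u4
LTS(Q): 7 reachable states
  v0 = rec X. b.d.b.(0 + X) + (a.(X + 0)\{a,b,c} + (b.(X + 0) + a.d.X)) + b.(X + 0) | =a=> v1, =a=> v2, =b=> v3, =b=> v4
  v1 = ((rec X. b.d.b.(0 + X) + (a.(X + 0)\{a,b,c} + (b.(X + 0) + a.d.X)) + b.(X + 0)) + 0)\{a,b,c} | deadlocked
  v2 = d.(rec X. b.d.b.(0 + X) + (a.(X + 0)\{a,b,c} + (b.(X + 0) + a.d.X)) + b.(X + 0)) | =d=> v0
  v3 = (rec X. b.d.b.(0 + X) + (a.(X + 0)\{a,b,c} + (b.(X + 0) + a.d.X)) + b.(X + 0)) + 0 | =a=> v1, =a=> v2, =b=> v3, =b=> v4
  v4 = d.b.(0 + (rec X. b.d.b.(0 + X) + (a.(X + 0)\{a,b,c} + (b.(X + 0) + a.d.X)) + b.(X + 0))) | =d=> v5
  v5 = b.(0 + (rec X. b.d.b.(0 + X) + (a.(X + 0)\{a,b,c} + (b.(X + 0) + a.d.X)) + b.(X + 0))) | =b=> v6
  v6 = 0 + (rec X. b.d.b.(0 + X) + (a.(X + 0)\{a,b,c} + (b.(X + 0) + a.d.X)) + b.(X + 0)) | =a=> v1, =a=> v2, =b=> v3, =b=> v4
Partition-refinement fixed point:
  B0 = {u0, u3, u6, v0, v3, v6}
  B1 = {u4, v4}
  B2 = {u5, v5}
  B3 = {u1, v1}
  B4 = {u2, v2}
u0 ∈ B0, v0 ∈ B0 → same block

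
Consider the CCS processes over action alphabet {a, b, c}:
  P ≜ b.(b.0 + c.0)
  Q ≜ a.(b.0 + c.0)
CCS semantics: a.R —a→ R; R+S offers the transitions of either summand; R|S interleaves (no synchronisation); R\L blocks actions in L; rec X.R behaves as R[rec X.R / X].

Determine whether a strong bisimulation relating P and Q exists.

LTS(P): 3 reachable states
  s0 = b.(b.0 + c.0) | —b→ s1
  s1 = b.0 + c.0 | —b→ s2, —c→ s2
  s2 = 0 | deadlocked
LTS(Q): 3 reachable states
  t0 = a.(b.0 + c.0) | —a→ t1
  t1 = b.0 + c.0 | —b→ t2, —c→ t2
  t2 = 0 | deadlocked
Bisimilarity quotient blocks:
  B0 = {s0}
  B1 = {s1, t1}
  B2 = {s2, t2}
  B3 = {t0}
s0 ∈ B0, t0 ∈ B3 → different blocks

NO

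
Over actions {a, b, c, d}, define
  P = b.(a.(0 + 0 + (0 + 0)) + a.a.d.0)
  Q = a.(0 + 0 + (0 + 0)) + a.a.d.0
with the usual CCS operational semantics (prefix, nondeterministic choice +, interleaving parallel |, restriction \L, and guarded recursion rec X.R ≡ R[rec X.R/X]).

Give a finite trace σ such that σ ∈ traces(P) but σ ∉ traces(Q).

P's transition system — 6 states:
  s0 = b.(a.(0 + 0 + (0 + 0)) + a.a.d.0) ⊢ --b--▸ s1
  s1 = a.(0 + 0 + (0 + 0)) + a.a.d.0 ⊢ --a--▸ s2, --a--▸ s3
  s2 = 0 + 0 + (0 + 0) ⊢ ·
  s3 = a.d.0 ⊢ --a--▸ s4
  s4 = d.0 ⊢ --d--▸ s5
  s5 = 0 ⊢ ·
Q's transition system — 5 states:
  t0 = a.(0 + 0 + (0 + 0)) + a.a.d.0 ⊢ --a--▸ t1, --a--▸ t2
  t1 = 0 + 0 + (0 + 0) ⊢ ·
  t2 = a.d.0 ⊢ --a--▸ t3
  t3 = d.0 ⊢ --d--▸ t4
  t4 = 0 ⊢ ·
Trace ⟨b⟩ through P, begin at {s0}:
  step 1 (b): {s1}
  — P admits the full trace.
Trace ⟨b⟩ through Q, begin at {t0}:
  step 1 (b): no successor for Q

b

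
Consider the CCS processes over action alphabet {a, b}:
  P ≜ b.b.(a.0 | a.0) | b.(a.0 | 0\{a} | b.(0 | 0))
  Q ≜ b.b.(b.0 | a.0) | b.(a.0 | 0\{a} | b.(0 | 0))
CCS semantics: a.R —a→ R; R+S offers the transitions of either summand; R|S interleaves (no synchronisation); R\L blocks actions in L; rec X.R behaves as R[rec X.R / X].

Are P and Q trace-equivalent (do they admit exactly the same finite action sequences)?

traces(P) ≠ traces(Q) — witness ⟨bbaa⟩

P's transition system — 30 states:
  s0 = b.b.(a.0 | a.0) | b.(a.0 | 0\{a} | b.(0 | 0)) → --b--▸ s1, --b--▸ s2
  s1 = b.(a.0 | a.0) | b.(a.0 | 0\{a} | b.(0 | 0)) → --b--▸ s3, --b--▸ s4
  s2 = b.b.(a.0 | a.0) | (a.0 | 0\{a} | b.(0 | 0)) → --a--▸ s5, --b--▸ s4, --b--▸ s6
  s3 = a.0 | a.0 | b.(a.0 | 0\{a} | b.(0 | 0)) → --a--▸ s7, --a--▸ s8, --b--▸ s9
  s4 = b.(a.0 | a.0) | (a.0 | 0\{a} | b.(0 | 0)) → --a--▸ s10, --b--▸ s11, --b--▸ s9
  s5 = b.b.(a.0 | a.0) | (0 | 0\{a} | b.(0 | 0)) → --b--▸ s10, --b--▸ s12
  s6 = b.b.(a.0 | a.0) | (a.0 | 0\{a} | (0 | 0)) → --a--▸ s12, --b--▸ s11
  s7 = 0 | a.0 | b.(a.0 | 0\{a} | b.(0 | 0)) → --a--▸ s13, --b--▸ s14
  s8 = a.0 | 0 | b.(a.0 | 0\{a} | b.(0 | 0)) → --a--▸ s13, --b--▸ s15
  s9 = a.0 | a.0 | (a.0 | 0\{a} | b.(0 | 0)) → --a--▸ s14, --a--▸ s15, --a--▸ s16, --b--▸ s17
  s10 = b.(a.0 | a.0) | (0 | 0\{a} | b.(0 | 0)) → --b--▸ s16, --b--▸ s18
  s11 = b.(a.0 | a.0) | (a.0 | 0\{a} | (0 | 0)) → --a--▸ s18, --b--▸ s17
  s12 = b.b.(a.0 | a.0) | (0 | 0\{a} | (0 | 0)) → --b--▸ s18
  s13 = 0 | 0 | b.(a.0 | 0\{a} | b.(0 | 0)) → --b--▸ s19
  s14 = 0 | a.0 | (a.0 | 0\{a} | b.(0 | 0)) → --a--▸ s19, --a--▸ s20, --b--▸ s21
  s15 = a.0 | 0 | (a.0 | 0\{a} | b.(0 | 0)) → --a--▸ s19, --a--▸ s22, --b--▸ s23
  s16 = a.0 | a.0 | (0 | 0\{a} | b.(0 | 0)) → --a--▸ s20, --a--▸ s22, --b--▸ s24
  s17 = a.0 | a.0 | (a.0 | 0\{a} | (0 | 0)) → --a--▸ s21, --a--▸ s23, --a--▸ s24
  s18 = b.(a.0 | a.0) | (0 | 0\{a} | (0 | 0)) → --b--▸ s24
  s19 = 0 | 0 | (a.0 | 0\{a} | b.(0 | 0)) → --a--▸ s25, --b--▸ s26
  s20 = 0 | a.0 | (0 | 0\{a} | b.(0 | 0)) → --a--▸ s25, --b--▸ s27
  s21 = 0 | a.0 | (a.0 | 0\{a} | (0 | 0)) → --a--▸ s26, --a--▸ s27
  s22 = a.0 | 0 | (0 | 0\{a} | b.(0 | 0)) → --a--▸ s25, --b--▸ s28
  s23 = a.0 | 0 | (a.0 | 0\{a} | (0 | 0)) → --a--▸ s26, --a--▸ s28
  s24 = a.0 | a.0 | (0 | 0\{a} | (0 | 0)) → --a--▸ s27, --a--▸ s28
  s25 = 0 | 0 | (0 | 0\{a} | b.(0 | 0)) → --b--▸ s29
  s26 = 0 | 0 | (a.0 | 0\{a} | (0 | 0)) → --a--▸ s29
  s27 = 0 | a.0 | (0 | 0\{a} | (0 | 0)) → --a--▸ s29
  s28 = a.0 | 0 | (0 | 0\{a} | (0 | 0)) → --a--▸ s29
  s29 = 0 | 0 | (0 | 0\{a} | (0 | 0)) → stopped
Q's transition system — 30 states:
  t0 = b.b.(b.0 | a.0) | b.(a.0 | 0\{a} | b.(0 | 0)) → --b--▸ t1, --b--▸ t2
  t1 = b.(b.0 | a.0) | b.(a.0 | 0\{a} | b.(0 | 0)) → --b--▸ t3, --b--▸ t4
  t2 = b.b.(b.0 | a.0) | (a.0 | 0\{a} | b.(0 | 0)) → --a--▸ t5, --b--▸ t3, --b--▸ t6
  t3 = b.(b.0 | a.0) | (a.0 | 0\{a} | b.(0 | 0)) → --a--▸ t7, --b--▸ t8, --b--▸ t9
  t4 = b.0 | a.0 | b.(a.0 | 0\{a} | b.(0 | 0)) → --a--▸ t10, --b--▸ t11, --b--▸ t9
  t5 = b.b.(b.0 | a.0) | (0 | 0\{a} | b.(0 | 0)) → --b--▸ t12, --b--▸ t7
  t6 = b.b.(b.0 | a.0) | (a.0 | 0\{a} | (0 | 0)) → --a--▸ t12, --b--▸ t8
  t7 = b.(b.0 | a.0) | (0 | 0\{a} | b.(0 | 0)) → --b--▸ t13, --b--▸ t14
  t8 = b.(b.0 | a.0) | (a.0 | 0\{a} | (0 | 0)) → --a--▸ t13, --b--▸ t15
  t9 = b.0 | a.0 | (a.0 | 0\{a} | b.(0 | 0)) → --a--▸ t14, --a--▸ t16, --b--▸ t15, --b--▸ t17
  t10 = b.0 | 0 | b.(a.0 | 0\{a} | b.(0 | 0)) → --b--▸ t16, --b--▸ t18
  t11 = 0 | a.0 | b.(a.0 | 0\{a} | b.(0 | 0)) → --a--▸ t18, --b--▸ t17
  t12 = b.b.(b.0 | a.0) | (0 | 0\{a} | (0 | 0)) → --b--▸ t13
  t13 = b.(b.0 | a.0) | (0 | 0\{a} | (0 | 0)) → --b--▸ t19
  t14 = b.0 | a.0 | (0 | 0\{a} | b.(0 | 0)) → --a--▸ t20, --b--▸ t19, --b--▸ t21
  t15 = b.0 | a.0 | (a.0 | 0\{a} | (0 | 0)) → --a--▸ t19, --a--▸ t22, --b--▸ t23
  t16 = b.0 | 0 | (a.0 | 0\{a} | b.(0 | 0)) → --a--▸ t20, --b--▸ t22, --b--▸ t24
  t17 = 0 | a.0 | (a.0 | 0\{a} | b.(0 | 0)) → --a--▸ t21, --a--▸ t24, --b--▸ t23
  t18 = 0 | 0 | b.(a.0 | 0\{a} | b.(0 | 0)) → --b--▸ t24
  t19 = b.0 | a.0 | (0 | 0\{a} | (0 | 0)) → --a--▸ t25, --b--▸ t26
  t20 = b.0 | 0 | (0 | 0\{a} | b.(0 | 0)) → --b--▸ t25, --b--▸ t27
  t21 = 0 | a.0 | (0 | 0\{a} | b.(0 | 0)) → --a--▸ t27, --b--▸ t26
  t22 = b.0 | 0 | (a.0 | 0\{a} | (0 | 0)) → --a--▸ t25, --b--▸ t28
  t23 = 0 | a.0 | (a.0 | 0\{a} | (0 | 0)) → --a--▸ t26, --a--▸ t28
  t24 = 0 | 0 | (a.0 | 0\{a} | b.(0 | 0)) → --a--▸ t27, --b--▸ t28
  t25 = b.0 | 0 | (0 | 0\{a} | (0 | 0)) → --b--▸ t29
  t26 = 0 | a.0 | (0 | 0\{a} | (0 | 0)) → --a--▸ t29
  t27 = 0 | 0 | (0 | 0\{a} | b.(0 | 0)) → --b--▸ t29
  t28 = 0 | 0 | (a.0 | 0\{a} | (0 | 0)) → --a--▸ t29
  t29 = 0 | 0 | (0 | 0\{a} | (0 | 0)) → stopped
Trace ⟨bbaa⟩ through P, begin at {s0}:
  [1] b ⇒ {s1, s2}
  [2] b ⇒ {s3, s4, s6}
  [3] a ⇒ {s10, s12, s7, s8}
  [4] a ⇒ {s13}
  ✓ P
Trace ⟨bbaa⟩ through Q, begin at {t0}:
  [1] b ⇒ {t1, t2}
  [2] b ⇒ {t3, t4, t6}
  [3] a ⇒ {t10, t12, t7}
  [4] a ⇒ no successor for Q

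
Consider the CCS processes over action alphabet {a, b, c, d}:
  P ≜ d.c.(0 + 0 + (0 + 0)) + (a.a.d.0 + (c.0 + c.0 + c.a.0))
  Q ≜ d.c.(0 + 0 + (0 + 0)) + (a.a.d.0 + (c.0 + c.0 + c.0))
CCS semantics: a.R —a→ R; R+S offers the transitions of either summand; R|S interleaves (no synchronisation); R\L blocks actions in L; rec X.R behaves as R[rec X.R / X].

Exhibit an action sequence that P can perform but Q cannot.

P's transition system — 7 states:
  m0 = d.c.(0 + 0 + (0 + 0)) + (a.a.d.0 + (c.0 + c.0 + c.a.0)) :: =a=> m1, =c=> m2, =c=> m3, =d=> m4
  m1 = a.d.0 :: =a=> m5
  m2 = 0 :: stopped
  m3 = a.0 :: =a=> m2
  m4 = c.(0 + 0 + (0 + 0)) :: =c=> m6
  m5 = d.0 :: =d=> m2
  m6 = 0 + 0 + (0 + 0) :: stopped
Q's transition system — 6 states:
  n0 = d.c.(0 + 0 + (0 + 0)) + (a.a.d.0 + (c.0 + c.0 + c.0)) :: =a=> n1, =c=> n2, =d=> n3
  n1 = a.d.0 :: =a=> n4
  n2 = 0 :: stopped
  n3 = c.(0 + 0 + (0 + 0)) :: =c=> n5
  n4 = d.0 :: =d=> n2
  n5 = 0 + 0 + (0 + 0) :: stopped
Executing ca from P (initial set {m0}):
  [1] c ⇒ {m2, m3}
  [2] a ⇒ {m2}
  P completes σ.
Executing ca from Q (initial set {n0}):
  [1] c ⇒ {n2}
  [2] a ⇒ ∅ (Q stuck)

ca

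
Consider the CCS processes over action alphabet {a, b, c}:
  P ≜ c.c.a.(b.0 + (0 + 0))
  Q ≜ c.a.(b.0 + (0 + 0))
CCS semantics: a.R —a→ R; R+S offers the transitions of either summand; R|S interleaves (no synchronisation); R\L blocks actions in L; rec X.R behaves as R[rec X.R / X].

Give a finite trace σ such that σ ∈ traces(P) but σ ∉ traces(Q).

cc

P's transition system — 5 states:
  m0 = c.c.a.(b.0 + (0 + 0)) ⊢ —c→ m1
  m1 = c.a.(b.0 + (0 + 0)) ⊢ —c→ m2
  m2 = a.(b.0 + (0 + 0)) ⊢ —a→ m3
  m3 = b.0 + (0 + 0) ⊢ —b→ m4
  m4 = 0 ⊢ ∅
Q's transition system — 4 states:
  n0 = c.a.(b.0 + (0 + 0)) ⊢ —c→ n1
  n1 = a.(b.0 + (0 + 0)) ⊢ —a→ n2
  n2 = b.0 + (0 + 0) ⊢ —b→ n3
  n3 = 0 ⊢ ∅
Executing cc from P (initial set {m0}):
  step 1 (c): {m1}
  step 2 (c): {m2}
  — P admits the full trace.
Executing cc from Q (initial set {n0}):
  step 1 (c): {n1}
  step 2 (c): no successor for Q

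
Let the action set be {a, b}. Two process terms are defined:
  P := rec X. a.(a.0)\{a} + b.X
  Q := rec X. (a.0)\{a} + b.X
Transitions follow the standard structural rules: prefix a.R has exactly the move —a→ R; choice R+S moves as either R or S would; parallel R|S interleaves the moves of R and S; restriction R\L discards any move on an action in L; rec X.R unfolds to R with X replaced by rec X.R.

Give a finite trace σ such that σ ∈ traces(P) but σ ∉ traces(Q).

P's transition system — 2 states:
  s0 = rec X. a.(a.0)\{a} + b.X ⊢ ··a··> s1, ··b··> s0
  s1 = (a.0)\{a} ⊢ deadlocked
Q's transition system — 1 states:
  t0 = rec X. (a.0)\{a} + b.X ⊢ ··b··> t0
Run σ = ⟨a⟩ on P: start {s0}
  [1] a ⇒ {s1}
  P completes σ.
Run σ = ⟨a⟩ on Q: start {t0}
  [1] a ⇒ ∅  — Q cannot continue

a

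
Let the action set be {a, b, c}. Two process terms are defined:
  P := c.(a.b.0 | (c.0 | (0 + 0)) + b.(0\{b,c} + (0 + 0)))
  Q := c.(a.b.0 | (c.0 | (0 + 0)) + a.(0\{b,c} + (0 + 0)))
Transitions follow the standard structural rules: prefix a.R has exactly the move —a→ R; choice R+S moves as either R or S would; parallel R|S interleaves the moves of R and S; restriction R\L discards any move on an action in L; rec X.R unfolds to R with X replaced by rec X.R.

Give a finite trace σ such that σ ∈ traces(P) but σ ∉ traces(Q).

Reachable graph of P (8 states):
  p0 = c.(a.b.0 | (c.0 | (0 + 0)) + b.(0\{b,c} + (0 + 0))) has moves ··c··> p1
  p1 = a.b.0 | (c.0 | (0 + 0)) + b.(0\{b,c} + (0 + 0)) has moves ··a··> p2, ··b··> p3, ··c··> p4
  p2 = b.0 | (c.0 | (0 + 0)) has moves ··b··> p5, ··c··> p6
  p3 = 0\{b,c} + (0 + 0) has moves ·
  p4 = a.b.0 | (0 | (0 + 0)) has moves ··a··> p6
  p5 = 0 | (c.0 | (0 + 0)) has moves ··c··> p7
  p6 = b.0 | (0 | (0 + 0)) has moves ··b··> p7
  p7 = 0 | (0 | (0 + 0)) has moves ·
Reachable graph of Q (8 states):
  q0 = c.(a.b.0 | (c.0 | (0 + 0)) + a.(0\{b,c} + (0 + 0))) has moves ··c··> q1
  q1 = a.b.0 | (c.0 | (0 + 0)) + a.(0\{b,c} + (0 + 0)) has moves ··a··> q2, ··a··> q3, ··c··> q4
  q2 = 0\{b,c} + (0 + 0) has moves ·
  q3 = b.0 | (c.0 | (0 + 0)) has moves ··b··> q5, ··c··> q6
  q4 = a.b.0 | (0 | (0 + 0)) has moves ··a··> q6
  q5 = 0 | (c.0 | (0 + 0)) has moves ··c··> q7
  q6 = b.0 | (0 | (0 + 0)) has moves ··b··> q7
  q7 = 0 | (0 | (0 + 0)) has moves ·
Run σ = ⟨cb⟩ on P: start {p0}
  after c @ step 1: {p1}
  after b @ step 2: {p3}
  P completes σ.
Run σ = ⟨cb⟩ on Q: start {q0}
  after c @ step 1: {q1}
  after b @ step 2: no successor for Q

cb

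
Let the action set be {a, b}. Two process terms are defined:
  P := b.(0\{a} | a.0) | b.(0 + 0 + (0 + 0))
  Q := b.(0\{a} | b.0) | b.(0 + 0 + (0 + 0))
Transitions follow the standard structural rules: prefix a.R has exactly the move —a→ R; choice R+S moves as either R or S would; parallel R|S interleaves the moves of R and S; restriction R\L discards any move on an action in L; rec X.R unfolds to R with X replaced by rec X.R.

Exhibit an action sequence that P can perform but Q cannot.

LTS(P): 6 reachable states
  s0 = b.(0\{a} | a.0) | b.(0 + 0 + (0 + 0)) has moves ··b··> s1, ··b··> s2
  s1 = 0\{a} | a.0 | b.(0 + 0 + (0 + 0)) has moves ··a··> s3, ··b··> s4
  s2 = b.(0\{a} | a.0) | (0 + 0 + (0 + 0)) has moves ··b··> s4
  s3 = 0\{a} | 0 | b.(0 + 0 + (0 + 0)) has moves ··b··> s5
  s4 = 0\{a} | a.0 | (0 + 0 + (0 + 0)) has moves ··a··> s5
  s5 = 0\{a} | 0 | (0 + 0 + (0 + 0)) has moves (no moves)
LTS(Q): 6 reachable states
  t0 = b.(0\{a} | b.0) | b.(0 + 0 + (0 + 0)) has moves ··b··> t1, ··b··> t2
  t1 = 0\{a} | b.0 | b.(0 + 0 + (0 + 0)) has moves ··b··> t3, ··b··> t4
  t2 = b.(0\{a} | b.0) | (0 + 0 + (0 + 0)) has moves ··b··> t4
  t3 = 0\{a} | 0 | b.(0 + 0 + (0 + 0)) has moves ··b··> t5
  t4 = 0\{a} | b.0 | (0 + 0 + (0 + 0)) has moves ··b··> t5
  t5 = 0\{a} | 0 | (0 + 0 + (0 + 0)) has moves (no moves)
Trace ⟨ba⟩ through P, begin at {s0}:
  after b @ step 1: {s1, s2}
  after a @ step 2: {s3}
  P completes σ.
Trace ⟨ba⟩ through Q, begin at {t0}:
  after b @ step 1: {t1, t2}
  after a @ step 2: no successor for Q

ba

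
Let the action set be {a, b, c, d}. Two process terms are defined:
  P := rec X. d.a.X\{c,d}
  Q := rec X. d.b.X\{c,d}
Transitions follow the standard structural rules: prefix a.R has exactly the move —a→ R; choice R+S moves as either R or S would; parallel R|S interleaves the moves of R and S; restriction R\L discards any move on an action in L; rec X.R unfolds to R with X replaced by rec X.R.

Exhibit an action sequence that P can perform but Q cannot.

LTS(P): 3 reachable states
  u0 = rec X. d.a.X\{c,d} :: --d--▸ u1
  u1 = a.(rec X. d.a.X\{c,d})\{c,d} :: --a--▸ u2
  u2 = (rec X. d.a.X\{c,d})\{c,d} :: stopped
LTS(Q): 3 reachable states
  v0 = rec X. d.b.X\{c,d} :: --d--▸ v1
  v1 = b.(rec X. d.b.X\{c,d})\{c,d} :: --b--▸ v2
  v2 = (rec X. d.b.X\{c,d})\{c,d} :: stopped
Run σ = ⟨da⟩ on P: start {u0}
  step 1 (d): {u1}
  step 2 (a): {u2}
  P completes σ.
Run σ = ⟨da⟩ on Q: start {v0}
  step 1 (d): {v1}
  step 2 (a): no successor for Q

da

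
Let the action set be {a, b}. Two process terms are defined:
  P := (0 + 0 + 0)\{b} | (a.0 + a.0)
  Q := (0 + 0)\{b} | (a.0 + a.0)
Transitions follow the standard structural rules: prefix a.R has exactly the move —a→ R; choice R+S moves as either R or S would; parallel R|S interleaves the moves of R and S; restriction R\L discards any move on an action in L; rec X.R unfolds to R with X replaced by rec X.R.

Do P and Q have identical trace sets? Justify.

trace-equivalent

P's transition system — 2 states:
  u0 = (0 + 0 + 0)\{b} | (a.0 + a.0) ⊢ --a--▸ u1
  u1 = (0 + 0 + 0)\{b} | 0 ⊢ deadlocked
Q's transition system — 2 states:
  v0 = (0 + 0)\{b} | (a.0 + a.0) ⊢ --a--▸ v1
  v1 = (0 + 0)\{b} | 0 ⊢ deadlocked
Partition-refinement fixed point:
  B0 = {u0, v0}
  B1 = {u1, v1}
u0 ∈ B0, v0 ∈ B0 → same block
Bisimilar ⇒ trace-equivalent.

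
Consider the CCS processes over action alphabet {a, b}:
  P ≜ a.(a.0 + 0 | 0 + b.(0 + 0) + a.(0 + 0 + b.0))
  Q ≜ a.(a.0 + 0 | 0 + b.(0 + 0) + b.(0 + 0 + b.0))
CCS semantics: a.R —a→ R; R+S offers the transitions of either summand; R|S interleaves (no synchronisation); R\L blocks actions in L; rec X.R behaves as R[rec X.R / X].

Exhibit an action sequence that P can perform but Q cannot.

P's transition system — 5 states:
  s0 = a.(a.0 + 0 | 0 + b.(0 + 0) + a.(0 + 0 + b.0)) ⊢ -a-> s1
  s1 = a.0 + 0 | 0 + b.(0 + 0) + a.(0 + 0 + b.0) ⊢ -a-> s2, -a-> s3, -b-> s4
  s2 = 0 ⊢ deadlocked
  s3 = 0 + 0 + b.0 ⊢ -b-> s2
  s4 = 0 + 0 ⊢ deadlocked
Q's transition system — 5 states:
  t0 = a.(a.0 + 0 | 0 + b.(0 + 0) + b.(0 + 0 + b.0)) ⊢ -a-> t1
  t1 = a.0 + 0 | 0 + b.(0 + 0) + b.(0 + 0 + b.0) ⊢ -a-> t2, -b-> t3, -b-> t4
  t2 = 0 ⊢ deadlocked
  t3 = 0 + 0 ⊢ deadlocked
  t4 = 0 + 0 + b.0 ⊢ -b-> t2
Run σ = ⟨aab⟩ on P: start {s0}
  after a @ step 1: {s1}
  after a @ step 2: {s2, s3}
  after b @ step 3: {s2}
  ✓ P
Run σ = ⟨aab⟩ on Q: start {t0}
  after a @ step 1: {t1}
  after a @ step 2: {t2}
  after b @ step 3: ∅  — Q cannot continue

aab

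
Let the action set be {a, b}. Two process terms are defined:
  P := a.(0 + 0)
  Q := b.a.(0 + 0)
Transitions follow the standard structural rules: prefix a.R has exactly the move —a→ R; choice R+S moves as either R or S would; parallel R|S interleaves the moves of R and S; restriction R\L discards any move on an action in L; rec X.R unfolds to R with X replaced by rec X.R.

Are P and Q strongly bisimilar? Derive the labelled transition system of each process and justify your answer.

not bisimilar

LTS(P): 2 reachable states
  m0 = a.(0 + 0) ⊢ -a-> m1
  m1 = 0 + 0 ⊢ deadlocked
LTS(Q): 3 reachable states
  n0 = b.a.(0 + 0) ⊢ -b-> n1
  n1 = a.(0 + 0) ⊢ -a-> n2
  n2 = 0 + 0 ⊢ deadlocked
Partition-refinement fixed point:
  B0 = {m0, n1}
  B1 = {m1, n2}
  B2 = {n0}
m0 ∈ B0, n0 ∈ B2 → different blocks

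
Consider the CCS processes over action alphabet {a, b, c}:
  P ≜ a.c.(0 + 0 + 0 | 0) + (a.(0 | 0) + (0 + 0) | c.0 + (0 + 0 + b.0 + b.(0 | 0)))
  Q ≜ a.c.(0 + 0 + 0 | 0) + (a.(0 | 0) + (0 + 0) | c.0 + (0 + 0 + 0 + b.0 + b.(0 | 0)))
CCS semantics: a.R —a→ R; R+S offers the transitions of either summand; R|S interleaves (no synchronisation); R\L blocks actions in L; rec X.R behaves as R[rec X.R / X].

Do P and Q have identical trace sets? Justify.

YES

Reachable graph of P (6 states):
  m0 = a.c.(0 + 0 + 0 | 0) + (a.(0 | 0) + (0 + 0) | c.0 + (0 + 0 + b.0 + b.(0 | 0))) :: -a-> m1, -a-> m2, -b-> m1, -b-> m3, -c-> m4
  m1 = 0 | 0 :: deadlocked
  m2 = c.(0 + 0 + 0 | 0) :: -c-> m5
  m3 = 0 :: deadlocked
  m4 = (0 + 0) | 0 :: deadlocked
  m5 = 0 + 0 + 0 | 0 :: deadlocked
Reachable graph of Q (6 states):
  n0 = a.c.(0 + 0 + 0 | 0) + (a.(0 | 0) + (0 + 0) | c.0 + (0 + 0 + 0 + b.0 + b.(0 | 0))) :: -a-> n1, -a-> n2, -b-> n1, -b-> n3, -c-> n4
  n1 = 0 | 0 :: deadlocked
  n2 = c.(0 + 0 + 0 | 0) :: -c-> n5
  n3 = 0 :: deadlocked
  n4 = (0 + 0) | 0 :: deadlocked
  n5 = 0 + 0 + 0 | 0 :: deadlocked
Coarsest stable partition (strong bisimilarity classes):
  B0 = {m0, n0}
  B1 = {m1, m3, m4, m5, n1, n3, n4, n5}
  B2 = {m2, n2}
m0 ∈ B0, n0 ∈ B0 → same block
Bisimilar ⇒ trace-equivalent.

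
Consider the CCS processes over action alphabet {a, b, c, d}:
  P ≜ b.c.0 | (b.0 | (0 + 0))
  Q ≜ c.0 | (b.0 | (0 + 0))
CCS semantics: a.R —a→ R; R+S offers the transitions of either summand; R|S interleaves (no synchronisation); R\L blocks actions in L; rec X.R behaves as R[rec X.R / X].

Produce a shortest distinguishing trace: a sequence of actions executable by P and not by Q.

bb

LTS(P): 6 reachable states
  p0 = b.c.0 | (b.0 | (0 + 0)) ⊢ =b=> p1, =b=> p2
  p1 = b.c.0 | (0 | (0 + 0)) ⊢ =b=> p3
  p2 = c.0 | (b.0 | (0 + 0)) ⊢ =b=> p3, =c=> p4
  p3 = c.0 | (0 | (0 + 0)) ⊢ =c=> p5
  p4 = 0 | (b.0 | (0 + 0)) ⊢ =b=> p5
  p5 = 0 | (0 | (0 + 0)) ⊢ stopped
LTS(Q): 4 reachable states
  q0 = c.0 | (b.0 | (0 + 0)) ⊢ =b=> q1, =c=> q2
  q1 = c.0 | (0 | (0 + 0)) ⊢ =c=> q3
  q2 = 0 | (b.0 | (0 + 0)) ⊢ =b=> q3
  q3 = 0 | (0 | (0 + 0)) ⊢ stopped
Trace ⟨bb⟩ through P, begin at {p0}:
  step 1 (b): {p1, p2}
  step 2 (b): {p3}
  P completes σ.
Trace ⟨bb⟩ through Q, begin at {q0}:
  step 1 (b): {q1}
  step 2 (b): ∅ (Q stuck)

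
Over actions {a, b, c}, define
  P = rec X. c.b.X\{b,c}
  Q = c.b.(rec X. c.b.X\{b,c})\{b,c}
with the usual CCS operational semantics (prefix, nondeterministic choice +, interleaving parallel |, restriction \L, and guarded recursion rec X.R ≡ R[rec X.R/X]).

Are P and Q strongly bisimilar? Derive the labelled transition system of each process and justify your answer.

P's transition system — 3 states:
  s0 = rec X. c.b.X\{b,c} → —c→ s1
  s1 = b.(rec X. c.b.X\{b,c})\{b,c} → —b→ s2
  s2 = (rec X. c.b.X\{b,c})\{b,c} → (no moves)
Q's transition system — 3 states:
  t0 = c.b.(rec X. c.b.X\{b,c})\{b,c} → —c→ t1
  t1 = b.(rec X. c.b.X\{b,c})\{b,c} → —b→ t2
  t2 = (rec X. c.b.X\{b,c})\{b,c} → (no moves)
Partition-refinement fixed point:
  B0 = {s0, t0}
  B1 = {s1, t1}
  B2 = {s2, t2}
s0 ∈ B0, t0 ∈ B0 → same block

bisimilar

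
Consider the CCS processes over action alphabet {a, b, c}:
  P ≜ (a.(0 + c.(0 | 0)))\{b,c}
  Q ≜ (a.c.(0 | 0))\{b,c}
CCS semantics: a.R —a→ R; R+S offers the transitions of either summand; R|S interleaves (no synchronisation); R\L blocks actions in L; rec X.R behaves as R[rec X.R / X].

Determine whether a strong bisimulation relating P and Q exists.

Reachable graph of P (2 states):
  u0 = (a.(0 + c.(0 | 0)))\{b,c} → =a=> u1
  u1 = (0 + c.(0 | 0))\{b,c} → stopped
Reachable graph of Q (2 states):
  v0 = (a.c.(0 | 0))\{b,c} → =a=> v1
  v1 = (c.(0 | 0))\{b,c} → stopped
Bisimilarity quotient blocks:
  B0 = {u0, v0}
  B1 = {u1, v1}
u0 ∈ B0, v0 ∈ B0 → same block

P ~ Q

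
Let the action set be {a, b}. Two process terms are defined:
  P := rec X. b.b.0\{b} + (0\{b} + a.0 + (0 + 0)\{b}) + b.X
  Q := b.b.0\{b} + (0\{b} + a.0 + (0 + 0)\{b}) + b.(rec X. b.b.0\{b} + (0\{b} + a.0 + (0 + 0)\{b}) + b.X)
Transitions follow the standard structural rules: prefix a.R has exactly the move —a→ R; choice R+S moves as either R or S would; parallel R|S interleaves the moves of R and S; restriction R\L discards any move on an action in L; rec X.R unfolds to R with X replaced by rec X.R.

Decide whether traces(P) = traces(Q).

LTS(P): 4 reachable states
  s0 = rec X. b.b.0\{b} + (0\{b} + a.0 + (0 + 0)\{b}) + b.X :: —a→ s1, —b→ s0, —b→ s2
  s1 = 0 :: stopped
  s2 = b.0\{b} :: —b→ s3
  s3 = 0\{b} :: stopped
LTS(Q): 5 reachable states
  t0 = b.b.0\{b} + (0\{b} + a.0 + (0 + 0)\{b}) + b.(rec X. b.b.0\{b} + (0\{b} + a.0 + (0 + 0)\{b}) + b.X) :: —a→ t1, —b→ t2, —b→ t3
  t1 = 0 :: stopped
  t2 = b.0\{b} :: —b→ t4
  t3 = rec X. b.b.0\{b} + (0\{b} + a.0 + (0 + 0)\{b}) + b.X :: —a→ t1, —b→ t2, —b→ t3
  t4 = 0\{b} :: stopped
Bisimilarity quotient blocks:
  B0 = {s0, t0, t3}
  B1 = {s1, s3, t1, t4}
  B2 = {s2, t2}
s0 ∈ B0, t0 ∈ B0 → same block
Bisimilar ⇒ trace-equivalent.

traces(P) = traces(Q)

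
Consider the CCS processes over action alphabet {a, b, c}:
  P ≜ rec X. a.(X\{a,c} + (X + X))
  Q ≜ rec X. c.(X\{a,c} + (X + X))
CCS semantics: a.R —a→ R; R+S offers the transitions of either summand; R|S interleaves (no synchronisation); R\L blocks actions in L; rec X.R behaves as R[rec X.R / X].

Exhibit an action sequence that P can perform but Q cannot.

a

P's transition system — 2 states:
  m0 = rec X. a.(X\{a,c} + (X + X)) ⊢ =a=> m1
  m1 = (rec X. a.(X\{a,c} + (X + X)))\{a,c} + ((rec X. a.(X\{a,c} + (X + X))) + (rec X. a.(X\{a,c} + (X + X)))) ⊢ =a=> m1
Q's transition system — 2 states:
  n0 = rec X. c.(X\{a,c} + (X + X)) ⊢ =c=> n1
  n1 = (rec X. c.(X\{a,c} + (X + X)))\{a,c} + ((rec X. c.(X\{a,c} + (X + X))) + (rec X. c.(X\{a,c} + (X + X)))) ⊢ =c=> n1
Trace ⟨a⟩ through P, begin at {m0}:
  step 1 (a): {m1}
  ✓ P
Trace ⟨a⟩ through Q, begin at {n0}:
  step 1 (a): ∅  — Q cannot continue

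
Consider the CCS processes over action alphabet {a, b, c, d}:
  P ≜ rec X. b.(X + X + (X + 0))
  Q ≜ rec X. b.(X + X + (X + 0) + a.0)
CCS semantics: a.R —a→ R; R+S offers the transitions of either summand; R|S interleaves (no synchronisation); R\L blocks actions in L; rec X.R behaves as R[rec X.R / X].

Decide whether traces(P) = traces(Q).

Reachable graph of P (2 states):
  m0 = rec X. b.(X + X + (X + 0)) ⊢ =b=> m1
  m1 = (rec X. b.(X + X + (X + 0))) + (rec X. b.(X + X + (X + 0))) + ((rec X. b.(X + X + (X + 0))) + 0) ⊢ =b=> m1
Reachable graph of Q (3 states):
  n0 = rec X. b.(X + X + (X + 0) + a.0) ⊢ =b=> n1
  n1 = (rec X. b.(X + X + (X + 0) + a.0)) + (rec X. b.(X + X + (X + 0) + a.0)) + ((rec X. b.(X + X + (X + 0) + a.0)) + 0) + a.0 ⊢ =a=> n2, =b=> n1
  n2 = 0 ⊢ stopped
Run σ = ⟨ba⟩ on Q: start {n0}
  step 1 (b): {n1}
  step 2 (a): {n2}
  Q completes σ.
Run σ = ⟨ba⟩ on P: start {m0}
  step 1 (b): {m1}
  step 2 (a): no successor for P

traces(P) ≠ traces(Q) — witness ⟨ba⟩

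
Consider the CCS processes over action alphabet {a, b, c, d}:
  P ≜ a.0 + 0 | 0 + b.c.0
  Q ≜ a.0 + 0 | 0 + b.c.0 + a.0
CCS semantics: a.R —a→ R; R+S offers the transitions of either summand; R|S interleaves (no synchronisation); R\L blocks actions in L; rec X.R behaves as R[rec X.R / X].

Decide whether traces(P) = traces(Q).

trace-equivalent

P's transition system — 3 states:
  s0 = a.0 + 0 | 0 + b.c.0 → ··a··> s1, ··b··> s2
  s1 = 0 → stopped
  s2 = c.0 → ··c··> s1
Q's transition system — 3 states:
  t0 = a.0 + 0 | 0 + b.c.0 + a.0 → ··a··> t1, ··b··> t2
  t1 = 0 → stopped
  t2 = c.0 → ··c··> t1
Bisimilarity quotient blocks:
  B0 = {s0, t0}
  B1 = {s1, t1}
  B2 = {s2, t2}
s0 ∈ B0, t0 ∈ B0 → same block
Bisimilar ⇒ trace-equivalent.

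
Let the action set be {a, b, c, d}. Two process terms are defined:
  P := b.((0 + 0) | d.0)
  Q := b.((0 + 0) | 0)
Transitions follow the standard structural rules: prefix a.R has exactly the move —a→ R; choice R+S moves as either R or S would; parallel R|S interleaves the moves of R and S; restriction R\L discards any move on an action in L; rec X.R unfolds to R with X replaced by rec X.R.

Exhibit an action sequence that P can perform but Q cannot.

LTS(P): 3 reachable states
  p0 = b.((0 + 0) | d.0) → --b--▸ p1
  p1 = (0 + 0) | d.0 → --d--▸ p2
  p2 = (0 + 0) | 0 → ·
LTS(Q): 2 reachable states
  q0 = b.((0 + 0) | 0) → --b--▸ q1
  q1 = (0 + 0) | 0 → ·
Run σ = ⟨bd⟩ on P: start {p0}
  step 1 (b): {p1}
  step 2 (d): {p2}
  P completes σ.
Run σ = ⟨bd⟩ on Q: start {q0}
  step 1 (b): {q1}
  step 2 (d): ∅  — Q cannot continue

bd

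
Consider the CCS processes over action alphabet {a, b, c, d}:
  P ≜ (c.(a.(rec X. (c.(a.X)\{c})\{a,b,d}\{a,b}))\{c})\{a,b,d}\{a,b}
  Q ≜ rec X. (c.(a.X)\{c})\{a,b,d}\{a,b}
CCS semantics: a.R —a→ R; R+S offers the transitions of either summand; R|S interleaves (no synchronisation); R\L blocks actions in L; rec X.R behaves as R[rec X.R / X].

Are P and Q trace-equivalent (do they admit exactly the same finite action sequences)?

LTS(P): 2 reachable states
  s0 = (c.(a.(rec X. (c.(a.X)\{c})\{a,b,d}\{a,b}))\{c})\{a,b,d}\{a,b} :: =c=> s1
  s1 = (a.(rec X. (c.(a.X)\{c})\{a,b,d}\{a,b}))\{c}\{a,b,d}\{a,b} :: (no moves)
LTS(Q): 2 reachable states
  t0 = rec X. (c.(a.X)\{c})\{a,b,d}\{a,b} :: =c=> t1
  t1 = (a.(rec X. (c.(a.X)\{c})\{a,b,d}\{a,b}))\{c}\{a,b,d}\{a,b} :: (no moves)
Coarsest stable partition (strong bisimilarity classes):
  B0 = {s0, t0}
  B1 = {s1, t1}
s0 ∈ B0, t0 ∈ B0 → same block
Bisimilar ⇒ trace-equivalent.

traces(P) = traces(Q)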